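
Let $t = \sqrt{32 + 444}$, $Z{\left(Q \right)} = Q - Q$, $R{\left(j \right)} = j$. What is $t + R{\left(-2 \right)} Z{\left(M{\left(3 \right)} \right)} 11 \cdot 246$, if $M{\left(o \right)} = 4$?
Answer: $2 \sqrt{119} \approx 21.817$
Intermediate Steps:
$Z{\left(Q \right)} = 0$
$t = 2 \sqrt{119}$ ($t = \sqrt{476} = 2 \sqrt{119} \approx 21.817$)
$t + R{\left(-2 \right)} Z{\left(M{\left(3 \right)} \right)} 11 \cdot 246 = 2 \sqrt{119} + \left(-2\right) 0 \cdot 11 \cdot 246 = 2 \sqrt{119} + 0 \cdot 11 \cdot 246 = 2 \sqrt{119} + 0 \cdot 246 = 2 \sqrt{119} + 0 = 2 \sqrt{119}$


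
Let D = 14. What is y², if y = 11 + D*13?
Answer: 37249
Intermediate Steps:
y = 193 (y = 11 + 14*13 = 11 + 182 = 193)
y² = 193² = 37249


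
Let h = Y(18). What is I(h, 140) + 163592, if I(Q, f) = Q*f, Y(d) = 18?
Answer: 166112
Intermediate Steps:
h = 18
I(h, 140) + 163592 = 18*140 + 163592 = 2520 + 163592 = 166112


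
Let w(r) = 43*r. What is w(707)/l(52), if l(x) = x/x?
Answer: 30401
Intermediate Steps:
l(x) = 1
w(707)/l(52) = (43*707)/1 = 30401*1 = 30401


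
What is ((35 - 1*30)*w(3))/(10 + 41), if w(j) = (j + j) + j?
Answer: 15/17 ≈ 0.88235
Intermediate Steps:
w(j) = 3*j (w(j) = 2*j + j = 3*j)
((35 - 1*30)*w(3))/(10 + 41) = ((35 - 1*30)*(3*3))/(10 + 41) = ((35 - 30)*9)/51 = (5*9)*(1/51) = 45*(1/51) = 15/17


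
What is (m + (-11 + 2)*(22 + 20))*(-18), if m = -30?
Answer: 7344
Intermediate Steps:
(m + (-11 + 2)*(22 + 20))*(-18) = (-30 + (-11 + 2)*(22 + 20))*(-18) = (-30 - 9*42)*(-18) = (-30 - 378)*(-18) = -408*(-18) = 7344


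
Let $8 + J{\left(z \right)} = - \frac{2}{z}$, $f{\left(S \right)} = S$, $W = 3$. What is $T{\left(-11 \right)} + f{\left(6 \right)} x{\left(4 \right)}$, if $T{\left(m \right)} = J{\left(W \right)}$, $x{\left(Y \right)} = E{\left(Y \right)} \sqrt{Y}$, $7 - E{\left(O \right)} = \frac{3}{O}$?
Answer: $\frac{199}{3} \approx 66.333$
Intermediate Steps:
$E{\left(O \right)} = 7 - \frac{3}{O}$
$x{\left(Y \right)} = \sqrt{Y} \left(7 - \frac{3}{Y}\right)$ ($x{\left(Y \right)} = \left(7 - \frac{3}{Y}\right) \sqrt{Y} = \sqrt{Y} \left(7 - \frac{3}{Y}\right)$)
$J{\left(z \right)} = -8 - \frac{2}{z}$
$T{\left(m \right)} = - \frac{26}{3}$ ($T{\left(m \right)} = -8 - \frac{2}{3} = - \frac{26}{3}$)
$T{\left(-11 \right)} + f{\left(6 \right)} x{\left(4 \right)} = - \frac{26}{3} + 6 \frac{-3 + 7 \cdot 4}{2} = - \frac{26}{3} + 6 \frac{-3 + 28}{2} = - \frac{26}{3} + 6 \cdot \frac{1}{2} \cdot 25 = - \frac{26}{3} + 6 \cdot \frac{25}{2} = - \frac{26}{3} + 75 = \frac{199}{3}$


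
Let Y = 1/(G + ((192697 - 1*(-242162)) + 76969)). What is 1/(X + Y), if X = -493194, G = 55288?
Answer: -567116/279698208503 ≈ -2.0276e-6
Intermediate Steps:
Y = 1/567116 (Y = 1/(55288 + ((192697 - 1*(-242162)) + 76969)) = 1/(55288 + ((192697 + 242162) + 76969)) = 1/(55288 + (434859 + 76969)) = 1/(55288 + 511828) = 1/567116 ≈ 1.7633e-6)
1/(X + Y) = 1/(-493194 + 1/567116) = 1/(-279698208503/567116) = -567116/279698208503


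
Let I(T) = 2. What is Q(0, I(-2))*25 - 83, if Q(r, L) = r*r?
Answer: -83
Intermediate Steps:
Q(r, L) = r**2
Q(0, I(-2))*25 - 83 = 0**2*25 - 83 = 0*25 - 83 = 0 - 83 = -83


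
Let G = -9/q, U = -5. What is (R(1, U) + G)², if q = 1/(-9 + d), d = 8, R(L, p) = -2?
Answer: 49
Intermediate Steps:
q = -1 (q = 1/(-9 + 8) = 1/(-1) = -1)
G = 9 (G = -9/(-1) = -9*(-1) = 9)
(R(1, U) + G)² = (-2 + 9)² = 7² = 49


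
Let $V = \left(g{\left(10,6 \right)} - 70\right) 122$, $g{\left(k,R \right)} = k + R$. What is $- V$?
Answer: $6588$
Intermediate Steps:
$g{\left(k,R \right)} = R + k$
$V = -6588$ ($V = \left(\left(6 + 10\right) - 70\right) 122 = \left(16 - 70\right) 122 = \left(-54\right) 122 = -6588$)
$- V = \left(-1\right) \left(-6588\right) = 6588$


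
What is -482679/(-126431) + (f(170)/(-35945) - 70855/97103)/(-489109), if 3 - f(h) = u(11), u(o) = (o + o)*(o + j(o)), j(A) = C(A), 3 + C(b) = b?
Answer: 164803092487227531963/43167843997358637193 ≈ 3.8177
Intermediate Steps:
C(b) = -3 + b
j(A) = -3 + A
u(o) = 2*o*(-3 + 2*o) (u(o) = (o + o)*(o + (-3 + o)) = (2*o)*(-3 + 2*o) = 2*o*(-3 + 2*o))
f(h) = -415 (f(h) = 3 - 2*11*(-3 + 2*11) = 3 - 2*11*(-3 + 22) = 3 - 2*11*19 = 3 - 1*418 = 3 - 418 = -415)
-482679/(-126431) + (f(170)/(-35945) - 70855/97103)/(-489109) = -482679/(-126431) + (-415/(-35945) - 70855/97103)/(-489109) = -482679*(-1/126431) + (-415*(-1/35945) - 70855*1/97103)*(-1/489109) = 482679/126431 + (83/7189 - 70855/97103)*(-1/489109) = 482679/126431 - 501317046/698073467*(-1/489109) = 482679/126431 + 501317046/341434015370903 = 164803092487227531963/43167843997358637193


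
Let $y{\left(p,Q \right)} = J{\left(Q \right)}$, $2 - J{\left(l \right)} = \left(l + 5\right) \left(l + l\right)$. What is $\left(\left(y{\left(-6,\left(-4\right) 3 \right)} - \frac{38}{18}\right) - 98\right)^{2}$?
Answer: $\frac{5736025}{81} \approx 70815.0$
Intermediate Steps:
$J{\left(l \right)} = 2 - 2 l \left(5 + l\right)$ ($J{\left(l \right)} = 2 - \left(l + 5\right) \left(l + l\right) = 2 - \left(5 + l\right) 2 l = 2 - 2 l \left(5 + l\right)$)
$y{\left(p,Q \right)} = 2 - 10 Q - 2 Q^{2}$
$\left(\left(y{\left(-6,\left(-4\right) 3 \right)} - \frac{38}{18}\right) - 98\right)^{2} = \left(\left(\left(2 - 10 \left(\left(-4\right) 3\right) - 2 \left(\left(-4\right) 3\right)^{2}\right) - \frac{38}{18}\right) - 98\right)^{2} = \left(\left(\left(2 - -120 - 2 \left(-12\right)^{2}\right) - 38 \cdot \frac{1}{18}\right) - 98\right)^{2} = \left(\left(\left(2 + 120 - 288\right) - \frac{19}{9}\right) - 98\right)^{2} = \left(\left(-166 - \frac{19}{9}\right) - 98\right)^{2} = \left(- \frac{1513}{9} - 98\right)^{2} = \left(- \frac{2395}{9}\right)^{2} = \frac{5736025}{81}$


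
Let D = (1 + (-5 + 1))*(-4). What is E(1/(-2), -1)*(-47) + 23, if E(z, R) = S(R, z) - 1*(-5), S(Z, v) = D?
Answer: -776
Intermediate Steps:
D = 12 (D = (1 - 4)*(-4) = -3*(-4) = 12)
S(Z, v) = 12
E(z, R) = 17 (E(z, R) = 12 - 1*(-5) = 12 + 5 = 17)
E(1/(-2), -1)*(-47) + 23 = 17*(-47) + 23 = -799 + 23 = -776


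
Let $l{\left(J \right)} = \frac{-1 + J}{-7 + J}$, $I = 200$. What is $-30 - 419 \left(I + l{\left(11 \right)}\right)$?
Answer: $- \frac{169755}{2} \approx -84878.0$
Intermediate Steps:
$l{\left(J \right)} = \frac{-1 + J}{-7 + J}$
$-30 - 419 \left(I + l{\left(11 \right)}\right) = -30 - 419 \left(200 + \frac{-1 + 11}{-7 + 11}\right) = -30 - 419 \left(200 + \frac{1}{4} \cdot 10\right) = -30 - 419 \left(200 + \frac{5}{2}\right) = -30 - \frac{169695}{2} = - \frac{169755}{2}$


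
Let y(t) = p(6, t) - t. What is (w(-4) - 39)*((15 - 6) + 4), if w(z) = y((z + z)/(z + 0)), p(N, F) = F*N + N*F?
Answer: -221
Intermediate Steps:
p(N, F) = 2*F*N (p(N, F) = F*N + F*N = 2*F*N)
y(t) = 11*t (y(t) = 2*t*6 - t = 12*t - t = 11*t)
w(z) = 22 (w(z) = 11*((z + z)/(z + 0)) = 11*((2*z)/z) = 11*2 = 22)
(w(-4) - 39)*((15 - 6) + 4) = (22 - 39)*((15 - 6) + 4) = -17*(9 + 4) = -17*13 = -221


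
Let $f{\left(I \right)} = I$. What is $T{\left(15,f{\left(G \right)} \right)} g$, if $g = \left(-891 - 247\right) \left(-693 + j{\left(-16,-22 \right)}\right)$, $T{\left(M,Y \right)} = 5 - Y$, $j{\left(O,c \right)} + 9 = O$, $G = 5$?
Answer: $0$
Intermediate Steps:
$j{\left(O,c \right)} = -9 + O$
$g = 817084$ ($g = \left(-891 - 247\right) \left(-693 - 25\right) = - 1138 \left(-693 - 25\right) = \left(-1138\right) \left(-718\right) = 817084$)
$T{\left(15,f{\left(G \right)} \right)} g = \left(5 - 5\right) 817084 = 0 \cdot 817084 = 0$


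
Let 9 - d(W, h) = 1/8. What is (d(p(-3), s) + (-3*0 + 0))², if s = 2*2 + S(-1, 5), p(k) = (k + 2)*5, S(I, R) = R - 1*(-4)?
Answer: 5041/64 ≈ 78.766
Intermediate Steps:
S(I, R) = 4 + R (S(I, R) = R + 4 = 4 + R)
p(k) = 10 + 5*k (p(k) = (2 + k)*5 = 10 + 5*k)
s = 13 (s = 2*2 + (4 + 5) = 4 + 9 = 13)
d(W, h) = 71/8 (d(W, h) = 9 - 1/8 = 9 - 1*⅛ = 9 - ⅛ = 71/8)
(d(p(-3), s) + (-3*0 + 0))² = (71/8 + (-3*0 + 0))² = (71/8 + (0 + 0))² = (71/8 + 0)² = (71/8)² = 5041/64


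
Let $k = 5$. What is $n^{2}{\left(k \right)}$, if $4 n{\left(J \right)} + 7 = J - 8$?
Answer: $\frac{25}{4} \approx 6.25$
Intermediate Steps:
$n{\left(J \right)} = - \frac{15}{4} + \frac{J}{4}$ ($n{\left(J \right)} = - \frac{7}{4} + \frac{J - 8}{4} = - \frac{7}{4} + \frac{-8 + J}{4} = - \frac{7}{4} + \left(-2 + \frac{J}{4}\right) = - \frac{15}{4} + \frac{J}{4}$)
$n^{2}{\left(k \right)} = \left(- \frac{15}{4} + \frac{1}{4} \cdot 5\right)^{2} = \left(- \frac{15}{4} + \frac{5}{4}\right)^{2} = \left(- \frac{5}{2}\right)^{2} = \frac{25}{4}$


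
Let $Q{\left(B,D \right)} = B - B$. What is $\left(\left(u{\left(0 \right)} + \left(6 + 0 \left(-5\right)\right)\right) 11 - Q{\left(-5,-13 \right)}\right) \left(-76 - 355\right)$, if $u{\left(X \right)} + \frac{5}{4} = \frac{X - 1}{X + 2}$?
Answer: $- \frac{80597}{4} \approx -20149.0$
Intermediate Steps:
$Q{\left(B,D \right)} = 0$
$u{\left(X \right)} = - \frac{5}{4} + \frac{-1 + X}{2 + X}$ ($u{\left(X \right)} = - \frac{5}{4} + \frac{X - 1}{X + 2} = - \frac{5}{4} + \frac{-1 + X}{2 + X}$)
$\left(\left(u{\left(0 \right)} + \left(6 + 0 \left(-5\right)\right)\right) 11 - Q{\left(-5,-13 \right)}\right) \left(-76 - 355\right) = \left(\left(\frac{-14 - 0}{4 \left(2 + 0\right)} + \left(6 + 0 \left(-5\right)\right)\right) 11 - 0\right) \left(-76 - 355\right) = \left(\left(\frac{-14 + 0}{4 \cdot 2} + \left(6 + 0\right)\right) 11 + 0\right) \left(-431\right) = \left(\left(\frac{1}{4} \cdot \frac{1}{2} \left(-14\right) + 6\right) 11 + 0\right) \left(-431\right) = \left(\left(- \frac{7}{4} + 6\right) 11 + 0\right) \left(-431\right) = \left(\frac{17}{4} \cdot 11 + 0\right) \left(-431\right) = \left(\frac{187}{4} + 0\right) \left(-431\right) = \frac{187}{4} \left(-431\right) = - \frac{80597}{4}$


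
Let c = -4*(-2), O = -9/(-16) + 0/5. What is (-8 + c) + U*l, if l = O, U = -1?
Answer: -9/16 ≈ -0.56250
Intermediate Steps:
O = 9/16 (O = -9*(-1/16) + 0*(⅕) = 9/16 + 0 = 9/16 ≈ 0.56250)
l = 9/16 ≈ 0.56250
c = 8
(-8 + c) + U*l = (-8 + 8) - 1*9/16 = 0 - 9/16 = -9/16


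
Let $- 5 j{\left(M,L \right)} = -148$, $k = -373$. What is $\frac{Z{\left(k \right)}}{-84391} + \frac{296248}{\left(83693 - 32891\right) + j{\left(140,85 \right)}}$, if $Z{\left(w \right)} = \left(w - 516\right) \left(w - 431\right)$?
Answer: $- \frac{28328815304}{10724323889} \approx -2.6415$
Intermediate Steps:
$j{\left(M,L \right)} = \frac{148}{5}$ ($j{\left(M,L \right)} = \left(- \frac{1}{5}\right) \left(-148\right) = \frac{148}{5}$)
$Z{\left(w \right)} = \left(-516 + w\right) \left(-431 + w\right)$
$\frac{Z{\left(k \right)}}{-84391} + \frac{296248}{\left(83693 - 32891\right) + j{\left(140,85 \right)}} = \frac{222396 + \left(-373\right)^{2} - -353231}{-84391} + \frac{296248}{\left(83693 - 32891\right) + \frac{148}{5}} = \left(222396 + 139129 + 353231\right) \left(- \frac{1}{84391}\right) + \frac{296248}{50802 + \frac{148}{5}} = 714756 \left(- \frac{1}{84391}\right) + \frac{296248}{\frac{254158}{5}} = - \frac{714756}{84391} + 296248 \cdot \frac{5}{254158} = - \frac{714756}{84391} + \frac{740620}{127079} = - \frac{28328815304}{10724323889}$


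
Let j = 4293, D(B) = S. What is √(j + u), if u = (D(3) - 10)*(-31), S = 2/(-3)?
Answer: √41613/3 ≈ 67.998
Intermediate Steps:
S = -⅔ (S = 2*(-⅓) = -⅔ ≈ -0.66667)
D(B) = -⅔
u = 992/3 (u = (-⅔ - 10)*(-31) = -32/3*(-31) = 992/3 ≈ 330.67)
√(j + u) = √(4293 + 992/3) = √(13871/3) = √41613/3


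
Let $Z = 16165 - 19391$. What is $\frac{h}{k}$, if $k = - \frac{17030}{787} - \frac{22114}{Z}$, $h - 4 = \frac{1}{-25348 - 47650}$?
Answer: $- \frac{370662427121}{1369992227938} \approx -0.27056$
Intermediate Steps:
$Z = -3226$
$h = \frac{291991}{72998}$ ($h = 4 + \frac{1}{-25348 - 47650} = 4 + \frac{1}{-72998} = 4 - \frac{1}{72998} = \frac{291991}{72998} \approx 4.0$)
$k = - \frac{18767531}{1269431}$ ($k = - \frac{17030}{787} - \frac{22114}{-3226} = \left(-17030\right) \frac{1}{787} - - \frac{11057}{1613} = - \frac{17030}{787} + \frac{11057}{1613} = - \frac{18767531}{1269431} \approx -14.784$)
$\frac{h}{k} = \frac{291991}{72998 \left(- \frac{18767531}{1269431}\right)} = \frac{291991}{72998} \left(- \frac{1269431}{18767531}\right) = - \frac{370662427121}{1369992227938}$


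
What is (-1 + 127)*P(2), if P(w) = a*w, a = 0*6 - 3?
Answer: -756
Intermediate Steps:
a = -3 (a = 0 - 3 = -3)
P(w) = -3*w
(-1 + 127)*P(2) = (-1 + 127)*(-3*2) = 126*(-6) = -756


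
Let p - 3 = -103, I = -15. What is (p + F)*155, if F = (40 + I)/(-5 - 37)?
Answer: -654875/42 ≈ -15592.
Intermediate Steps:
p = -100 (p = 3 - 103 = -100)
F = -25/42 (F = (40 - 15)/(-5 - 37) = 25/(-42) = 25*(-1/42) = -25/42 ≈ -0.59524)
(p + F)*155 = (-100 - 25/42)*155 = -4225/42*155 = -654875/42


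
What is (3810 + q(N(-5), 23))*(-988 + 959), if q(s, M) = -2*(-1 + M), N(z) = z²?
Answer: -109214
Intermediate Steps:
q(s, M) = 2 - 2*M
(3810 + q(N(-5), 23))*(-988 + 959) = (3810 + (2 - 2*23))*(-988 + 959) = (3810 + (2 - 46))*(-29) = (3810 - 44)*(-29) = 3766*(-29) = -109214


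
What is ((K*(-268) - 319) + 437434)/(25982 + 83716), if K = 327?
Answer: 116493/36566 ≈ 3.1858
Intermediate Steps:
((K*(-268) - 319) + 437434)/(25982 + 83716) = ((327*(-268) - 319) + 437434)/(25982 + 83716) = ((-87636 - 319) + 437434)/109698 = (-87955 + 437434)*(1/109698) = 349479*(1/109698) = 116493/36566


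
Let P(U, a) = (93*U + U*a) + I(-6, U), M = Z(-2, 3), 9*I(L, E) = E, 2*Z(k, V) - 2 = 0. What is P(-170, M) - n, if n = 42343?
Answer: -525077/9 ≈ -58342.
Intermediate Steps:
Z(k, V) = 1 (Z(k, V) = 1 + (1/2)*0 = 1 + 0 = 1)
I(L, E) = E/9
M = 1
P(U, a) = 838*U/9 + U*a (P(U, a) = (93*U + U*a) + U/9 = 838*U/9 + U*a)
P(-170, M) - n = (1/9)*(-170)*(838 + 9*1) - 1*42343 = (1/9)*(-170)*(838 + 9) - 42343 = (1/9)*(-170)*847 - 42343 = -143990/9 - 42343 = -525077/9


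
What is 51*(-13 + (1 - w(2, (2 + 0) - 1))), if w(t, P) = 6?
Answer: -918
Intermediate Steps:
51*(-13 + (1 - w(2, (2 + 0) - 1))) = 51*(-13 + (1 - 1*6)) = 51*(-13 + (1 - 6)) = 51*(-13 - 5) = 51*(-18) = -918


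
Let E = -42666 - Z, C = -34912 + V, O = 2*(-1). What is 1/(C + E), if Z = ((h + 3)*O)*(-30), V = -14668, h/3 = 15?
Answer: -1/95126 ≈ -1.0512e-5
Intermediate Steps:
h = 45 (h = 3*15 = 45)
O = -2
C = -49580 (C = -34912 - 14668 = -49580)
Z = 2880 (Z = ((45 + 3)*(-2))*(-30) = (48*(-2))*(-30) = -96*(-30) = 2880)
E = -45546 (E = -42666 - 1*2880 = -42666 - 2880 = -45546)
1/(C + E) = 1/(-49580 - 45546) = 1/(-95126) = -1/95126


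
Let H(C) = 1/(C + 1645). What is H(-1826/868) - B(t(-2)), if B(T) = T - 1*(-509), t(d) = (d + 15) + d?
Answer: -370768406/713017 ≈ -520.00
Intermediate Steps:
t(d) = 15 + 2*d (t(d) = (15 + d) + d = 15 + 2*d)
H(C) = 1/(1645 + C)
B(T) = 509 + T (B(T) = T + 509 = 509 + T)
H(-1826/868) - B(t(-2)) = 1/(1645 - 1826/868) - (509 + (15 + 2*(-2))) = 1/(1645 - 1826*1/868) - (509 + (15 - 4)) = 1/(1645 - 913/434) - (509 + 11) = 1/(713017/434) - 1*520 = 434/713017 - 520 = -370768406/713017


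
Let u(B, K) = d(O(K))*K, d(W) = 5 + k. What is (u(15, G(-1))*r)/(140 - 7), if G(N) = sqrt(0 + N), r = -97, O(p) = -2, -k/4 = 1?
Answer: -97*I/133 ≈ -0.72932*I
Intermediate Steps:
k = -4 (k = -4*1 = -4)
G(N) = sqrt(N)
d(W) = 1 (d(W) = 5 - 4 = 1)
u(B, K) = K (u(B, K) = 1*K = K)
(u(15, G(-1))*r)/(140 - 7) = (sqrt(-1)*(-97))/(140 - 7) = (I*(-97))/133 = -97*I*(1/133) = -97*I/133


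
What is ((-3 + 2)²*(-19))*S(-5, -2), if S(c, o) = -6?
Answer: 114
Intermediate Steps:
((-3 + 2)²*(-19))*S(-5, -2) = ((-3 + 2)²*(-19))*(-6) = ((-1)²*(-19))*(-6) = (1*(-19))*(-6) = -19*(-6) = 114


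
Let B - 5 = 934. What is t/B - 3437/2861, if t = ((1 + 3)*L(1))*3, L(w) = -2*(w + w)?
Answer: -1121557/895493 ≈ -1.2524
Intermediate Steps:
B = 939 (B = 5 + 934 = 939)
L(w) = -4*w
t = -48 (t = ((1 + 3)*(-4*1))*3 = (4*(-4))*3 = -16*3 = -48)
t/B - 3437/2861 = -48/939 - 3437/2861 = -48*1/939 - 3437*1/2861 = -16/313 - 3437/2861 = -1121557/895493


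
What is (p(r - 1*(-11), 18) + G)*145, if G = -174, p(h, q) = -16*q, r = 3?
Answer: -66990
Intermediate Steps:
(p(r - 1*(-11), 18) + G)*145 = (-16*18 - 174)*145 = (-288 - 174)*145 = -462*145 = -66990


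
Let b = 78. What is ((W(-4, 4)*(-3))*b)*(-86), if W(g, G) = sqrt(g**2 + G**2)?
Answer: 80496*sqrt(2) ≈ 1.1384e+5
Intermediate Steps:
W(g, G) = sqrt(G**2 + g**2)
((W(-4, 4)*(-3))*b)*(-86) = ((sqrt(4**2 + (-4)**2)*(-3))*78)*(-86) = ((sqrt(16 + 16)*(-3))*78)*(-86) = ((sqrt(32)*(-3))*78)*(-86) = (((4*sqrt(2))*(-3))*78)*(-86) = (-12*sqrt(2)*78)*(-86) = -936*sqrt(2)*(-86) = 80496*sqrt(2)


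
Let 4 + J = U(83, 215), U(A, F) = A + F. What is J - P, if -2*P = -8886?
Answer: -4149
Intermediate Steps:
J = 294 (J = -4 + (83 + 215) = -4 + 298 = 294)
P = 4443 (P = -½*(-8886) = 4443)
J - P = 294 - 1*4443 = 294 - 4443 = -4149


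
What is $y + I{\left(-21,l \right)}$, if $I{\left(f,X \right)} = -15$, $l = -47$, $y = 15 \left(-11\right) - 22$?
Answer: $-202$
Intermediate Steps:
$y = -187$ ($y = -165 - 22 = -187$)
$y + I{\left(-21,l \right)} = -187 - 15 = -202$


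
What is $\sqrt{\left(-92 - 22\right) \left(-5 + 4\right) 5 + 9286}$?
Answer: $8 \sqrt{154} \approx 99.277$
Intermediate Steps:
$\sqrt{\left(-92 - 22\right) \left(-5 + 4\right) 5 + 9286} = \sqrt{- 114 \left(\left(-1\right) 5\right) + 9286} = \sqrt{\left(-114\right) \left(-5\right) + 9286} = \sqrt{570 + 9286} = \sqrt{9856} = 8 \sqrt{154}$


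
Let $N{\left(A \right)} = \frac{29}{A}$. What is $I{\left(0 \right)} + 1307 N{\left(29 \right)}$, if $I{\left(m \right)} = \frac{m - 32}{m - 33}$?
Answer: $\frac{43163}{33} \approx 1308.0$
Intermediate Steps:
$I{\left(m \right)} = \frac{-32 + m}{-33 + m}$
$I{\left(0 \right)} + 1307 N{\left(29 \right)} = \frac{-32 + 0}{-33 + 0} + 1307 \cdot \frac{29}{29} = \frac{1}{-33} \left(-32\right) + 1307 \cdot 29 \cdot \frac{1}{29} = \left(- \frac{1}{33}\right) \left(-32\right) + 1307 \cdot 1 = \frac{32}{33} + 1307 = \frac{43163}{33}$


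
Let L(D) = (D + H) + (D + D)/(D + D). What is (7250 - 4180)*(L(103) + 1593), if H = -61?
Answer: 5022520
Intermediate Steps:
L(D) = -60 + D (L(D) = (D - 61) + (D + D)/(D + D) = (-61 + D) + (2*D)/((2*D)) = (-61 + D) + (2*D)*(1/(2*D)) = (-61 + D) + 1 = -60 + D)
(7250 - 4180)*(L(103) + 1593) = (7250 - 4180)*((-60 + 103) + 1593) = 3070*(43 + 1593) = 3070*1636 = 5022520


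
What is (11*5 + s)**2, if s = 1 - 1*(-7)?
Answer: 3969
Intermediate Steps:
s = 8 (s = 1 + 7 = 8)
(11*5 + s)**2 = (11*5 + 8)**2 = (55 + 8)**2 = 63**2 = 3969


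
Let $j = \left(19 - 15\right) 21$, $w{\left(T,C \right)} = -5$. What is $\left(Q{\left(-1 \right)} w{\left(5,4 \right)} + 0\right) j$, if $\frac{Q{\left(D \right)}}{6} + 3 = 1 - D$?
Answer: $2520$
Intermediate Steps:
$Q{\left(D \right)} = -12 - 6 D$ ($Q{\left(D \right)} = -18 + 6 \left(1 - D\right) = -18 - \left(-6 + 6 D\right) = -12 - 6 D$)
$j = 84$ ($j = 4 \cdot 21 = 84$)
$\left(Q{\left(-1 \right)} w{\left(5,4 \right)} + 0\right) j = \left(\left(-12 - -6\right) \left(-5\right) + 0\right) 84 = \left(\left(-12 + 6\right) \left(-5\right) + 0\right) 84 = \left(\left(-6\right) \left(-5\right) + 0\right) 84 = \left(30 + 0\right) 84 = 30 \cdot 84 = 2520$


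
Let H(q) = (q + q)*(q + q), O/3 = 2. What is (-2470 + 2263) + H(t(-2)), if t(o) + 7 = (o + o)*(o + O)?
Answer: 1909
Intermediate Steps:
O = 6 (O = 3*2 = 6)
t(o) = -7 + 2*o*(6 + o) (t(o) = -7 + (o + o)*(o + 6) = -7 + (2*o)*(6 + o) = -7 + 2*o*(6 + o))
H(q) = 4*q² (H(q) = (2*q)*(2*q) = 4*q²)
(-2470 + 2263) + H(t(-2)) = (-2470 + 2263) + 4*(-7 + 2*(-2)² + 12*(-2))² = -207 + 4*(-7 + 2*4 - 24)² = -207 + 4*(-7 + 8 - 24)² = -207 + 4*(-23)² = -207 + 4*529 = -207 + 2116 = 1909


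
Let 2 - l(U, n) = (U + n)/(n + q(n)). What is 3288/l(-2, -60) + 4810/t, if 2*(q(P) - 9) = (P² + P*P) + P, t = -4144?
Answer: 161871233/99400 ≈ 1628.5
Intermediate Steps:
q(P) = 9 + P² + P/2 (q(P) = 9 + ((P² + P*P) + P)/2 = 9 + ((P² + P²) + P)/2 = 9 + (2*P² + P)/2 = 9 + (P + 2*P²)/2 = 9 + (P² + P/2) = 9 + P² + P/2)
l(U, n) = 2 - (U + n)/(9 + n² + 3*n/2) (l(U, n) = 2 - (U + n)/(n + (9 + n² + n/2)) = 2 - (U + n)/(9 + n² + 3*n/2))
3288/l(-2, -60) + 4810/t = 3288/((2*(18 - 1*(-2) + 2*(-60) + 2*(-60)²)/(18 + 2*(-60)² + 3*(-60)))) + 4810/(-4144) = 3288/((2*(18 + 2 - 120 + 2*3600)/(18 + 2*3600 - 180))) + 4810*(-1/4144) = 3288/((2*(18 + 2 - 120 + 7200)/(18 + 7200 - 180))) - 65/56 = 3288/((2*7100/7038)) - 65/56 = 3288/((2*(1/7038)*7100)) - 65/56 = 3288/(7100/3519) - 65/56 = 3288*(3519/7100) - 65/56 = 2892618/1775 - 65/56 = 161871233/99400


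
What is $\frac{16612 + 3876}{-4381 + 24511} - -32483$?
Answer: $\frac{326951639}{10065} \approx 32484.0$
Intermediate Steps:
$\frac{16612 + 3876}{-4381 + 24511} - -32483 = \frac{20488}{20130} + 32483 = 20488 \cdot \frac{1}{20130} + 32483 = \frac{10244}{10065} + 32483 = \frac{326951639}{10065}$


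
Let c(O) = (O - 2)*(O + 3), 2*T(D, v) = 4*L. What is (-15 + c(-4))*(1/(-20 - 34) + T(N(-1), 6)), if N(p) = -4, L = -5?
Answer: 541/6 ≈ 90.167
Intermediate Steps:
T(D, v) = -10 (T(D, v) = (4*(-5))/2 = (1/2)*(-20) = -10)
c(O) = (-2 + O)*(3 + O)
(-15 + c(-4))*(1/(-20 - 34) + T(N(-1), 6)) = (-15 + (-6 - 4 + (-4)**2))*(1/(-20 - 34) - 10) = (-15 + (-6 - 4 + 16))*(1/(-54) - 10) = (-15 + 6)*(-1/54 - 10) = -9*(-541/54) = 541/6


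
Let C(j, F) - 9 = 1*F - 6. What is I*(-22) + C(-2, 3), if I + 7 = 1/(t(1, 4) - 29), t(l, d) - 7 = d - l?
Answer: 3062/19 ≈ 161.16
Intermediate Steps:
t(l, d) = 7 + d - l (t(l, d) = 7 + (d - l) = 7 + d - l)
C(j, F) = 3 + F (C(j, F) = 9 + (1*F - 6) = 9 + (F - 6) = 9 + (-6 + F) = 3 + F)
I = -134/19 (I = -7 + 1/((7 + 4 - 1*1) - 29) = -7 + 1/((7 + 4 - 1) - 29) = -7 + 1/(10 - 29) = -7 + 1/(-19) = -7 - 1/19 = -134/19 ≈ -7.0526)
I*(-22) + C(-2, 3) = -134/19*(-22) + (3 + 3) = 2948/19 + 6 = 3062/19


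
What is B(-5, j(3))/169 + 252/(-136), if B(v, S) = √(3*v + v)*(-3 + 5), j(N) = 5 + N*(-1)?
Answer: -63/34 + 4*I*√5/169 ≈ -1.8529 + 0.052925*I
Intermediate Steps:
j(N) = 5 - N
B(v, S) = 4*√v (B(v, S) = √(4*v)*2 = (2*√v)*2 = 4*√v)
B(-5, j(3))/169 + 252/(-136) = (4*√(-5))/169 + 252/(-136) = (4*(I*√5))*(1/169) + 252*(-1/136) = (4*I*√5)*(1/169) - 63/34 = 4*I*√5/169 - 63/34 = -63/34 + 4*I*√5/169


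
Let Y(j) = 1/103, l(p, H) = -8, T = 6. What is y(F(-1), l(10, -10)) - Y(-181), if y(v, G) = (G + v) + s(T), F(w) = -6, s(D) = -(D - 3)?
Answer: -1752/103 ≈ -17.010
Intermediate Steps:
s(D) = 3 - D (s(D) = -(-3 + D) = 3 - D)
Y(j) = 1/103
y(v, G) = -3 + G + v (y(v, G) = (G + v) + (3 - 1*6) = (G + v) + (3 - 6) = (G + v) - 3 = -3 + G + v)
y(F(-1), l(10, -10)) - Y(-181) = (-3 - 8 - 6) - 1*1/103 = -17 - 1/103 = -1752/103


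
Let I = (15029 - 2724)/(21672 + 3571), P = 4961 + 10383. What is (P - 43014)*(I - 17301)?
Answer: 12083954907460/25243 ≈ 4.7871e+8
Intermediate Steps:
P = 15344
I = 12305/25243 ≈ 0.48746
(P - 43014)*(I - 17301) = (15344 - 43014)*(12305/25243 - 17301) = -27670*(-436716838/25243) = 12083954907460/25243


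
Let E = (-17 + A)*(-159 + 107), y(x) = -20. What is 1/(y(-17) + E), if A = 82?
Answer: -1/3400 ≈ -0.00029412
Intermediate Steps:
E = -3380 (E = (-17 + 82)*(-159 + 107) = 65*(-52) = -3380)
1/(y(-17) + E) = 1/(-20 - 3380) = 1/(-3400) = -1/3400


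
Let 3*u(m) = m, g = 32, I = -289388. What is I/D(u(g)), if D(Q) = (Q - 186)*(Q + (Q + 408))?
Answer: 651123/169372 ≈ 3.8443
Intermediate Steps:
u(m) = m/3
D(Q) = (-186 + Q)*(408 + 2*Q) (D(Q) = (-186 + Q)*(Q + (408 + Q)) = (-186 + Q)*(408 + 2*Q))
I/D(u(g)) = -289388/(-75888 + 2*((⅓)*32)² + 36*((⅓)*32)) = -289388/(-75888 + 2*(32/3)² + 36*(32/3)) = -289388/(-75888 + 2*(1024/9) + 384) = -289388/(-75888 + 2048/9 + 384) = -289388/(-677488/9) = -289388*(-9/677488) = 651123/169372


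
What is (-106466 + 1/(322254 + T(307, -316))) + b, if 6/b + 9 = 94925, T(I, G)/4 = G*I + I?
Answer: -81557566686502/766043307 ≈ -1.0647e+5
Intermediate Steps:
T(I, G) = 4*I + 4*G*I (T(I, G) = 4*(G*I + I) = 4*(I + G*I) = 4*I + 4*G*I)
b = 3/47458 (b = 6/(-9 + 94925) = 6/94916 = 6*(1/94916) = 3/47458 ≈ 6.3214e-5)
(-106466 + 1/(322254 + T(307, -316))) + b = (-106466 + 1/(322254 + 4*307*(1 - 316))) + 3/47458 = (-106466 + 1/(322254 + 4*307*(-315))) + 3/47458 = (-106466 + 1/(322254 - 386820)) + 3/47458 = (-106466 + 1/(-64566)) + 3/47458 = (-106466 - 1/64566) + 3/47458 = -6874083757/64566 + 3/47458 = -81557566686502/766043307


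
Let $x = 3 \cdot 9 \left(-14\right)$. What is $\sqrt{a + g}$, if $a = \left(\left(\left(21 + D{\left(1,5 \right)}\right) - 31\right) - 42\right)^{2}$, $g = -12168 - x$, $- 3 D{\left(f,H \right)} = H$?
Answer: $\frac{i \sqrt{80189}}{3} \approx 94.392 i$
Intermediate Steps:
$D{\left(f,H \right)} = - \frac{H}{3}$
$x = -378$ ($x = 27 \left(-14\right) = -378$)
$g = -11790$ ($g = -12168 - -378 = -12168 + 378 = -11790$)
$a = \frac{25921}{9}$ ($a = \left(\left(\left(21 - \frac{5}{3}\right) - 31\right) - 42\right)^{2} = \left(\left(\frac{58}{3} - 31\right) - 42\right)^{2} = \left(- \frac{35}{3} - 42\right)^{2} = \left(- \frac{161}{3}\right)^{2} = \frac{25921}{9} \approx 2880.1$)
$\sqrt{a + g} = \sqrt{\frac{25921}{9} - 11790} = \sqrt{- \frac{80189}{9}} = \frac{i \sqrt{80189}}{3}$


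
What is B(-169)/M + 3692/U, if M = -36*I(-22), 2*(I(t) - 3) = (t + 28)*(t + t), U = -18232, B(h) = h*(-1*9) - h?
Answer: 9932/61533 ≈ 0.16141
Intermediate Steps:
B(h) = -10*h (B(h) = h*(-9) - h = -9*h - h = -10*h)
I(t) = 3 + t*(28 + t) (I(t) = 3 + ((t + 28)*(t + t))/2 = 3 + ((28 + t)*(2*t))/2 = 3 + (2*t*(28 + t))/2 = 3 + t*(28 + t))
M = 4644 (M = -36*(3 + (-22)² + 28*(-22)) = -36*(3 + 484 - 616) = -36*(-129) = 4644)
B(-169)/M + 3692/U = -10*(-169)/4644 + 3692/(-18232) = 1690*(1/4644) + 3692*(-1/18232) = 845/2322 - 923/4558 = 9932/61533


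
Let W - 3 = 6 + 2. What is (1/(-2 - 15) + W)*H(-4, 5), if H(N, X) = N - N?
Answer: 0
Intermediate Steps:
H(N, X) = 0
W = 11 (W = 3 + (6 + 2) = 3 + 8 = 11)
(1/(-2 - 15) + W)*H(-4, 5) = (1/(-2 - 15) + 11)*0 = (1/(-17) + 11)*0 = (-1/17 + 11)*0 = (186/17)*0 = 0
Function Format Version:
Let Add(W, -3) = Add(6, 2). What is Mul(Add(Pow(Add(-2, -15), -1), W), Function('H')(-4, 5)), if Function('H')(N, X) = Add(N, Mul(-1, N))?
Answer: 0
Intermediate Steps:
Function('H')(N, X) = 0
W = 11 (W = Add(3, Add(6, 2)) = Add(3, 8) = 11)
Mul(Add(Pow(Add(-2, -15), -1), W), Function('H')(-4, 5)) = Mul(Add(Pow(Add(-2, -15), -1), 11), 0) = Mul(Add(Pow(-17, -1), 11), 0) = Mul(Add(Rational(-1, 17), 11), 0) = Mul(Rational(186, 17), 0) = 0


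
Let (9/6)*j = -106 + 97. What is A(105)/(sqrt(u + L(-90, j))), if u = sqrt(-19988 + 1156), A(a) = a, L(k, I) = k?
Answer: 105*sqrt(2)/(2*sqrt(-45 + 2*I*sqrt(1177))) ≈ 3.8947 - 7.2119*I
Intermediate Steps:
j = -6 (j = 2*(-106 + 97)/3 = (2/3)*(-9) = -6)
u = 4*I*sqrt(1177) (u = sqrt(-18832) = 4*I*sqrt(1177) ≈ 137.23*I)
A(105)/(sqrt(u + L(-90, j))) = 105/(sqrt(4*I*sqrt(1177) - 90)) = 105/(sqrt(-90 + 4*I*sqrt(1177))) = 105/sqrt(-90 + 4*I*sqrt(1177))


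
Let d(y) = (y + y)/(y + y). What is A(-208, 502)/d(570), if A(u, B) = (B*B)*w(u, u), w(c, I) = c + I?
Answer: -104833664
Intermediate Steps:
w(c, I) = I + c
A(u, B) = 2*u*B² (A(u, B) = (B*B)*(u + u) = B²*(2*u) = 2*u*B²)
d(y) = 1 (d(y) = (2*y)/((2*y)) = (2*y)*(1/(2*y)) = 1)
A(-208, 502)/d(570) = (2*(-208)*502²)/1 = (2*(-208)*252004)*1 = -104833664*1 = -104833664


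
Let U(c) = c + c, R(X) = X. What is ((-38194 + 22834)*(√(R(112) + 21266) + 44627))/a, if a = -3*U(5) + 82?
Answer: -171367680/13 - 3840*√21378/13 ≈ -1.3225e+7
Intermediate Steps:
U(c) = 2*c
a = 52 (a = -6*5 + 82 = -3*10 + 82 = -30 + 82 = 52)
((-38194 + 22834)*(√(R(112) + 21266) + 44627))/a = ((-38194 + 22834)*(√(112 + 21266) + 44627))/52 = -15360*(√21378 + 44627)*(1/52) = -15360*(44627 + √21378)*(1/52) = (-685470720 - 15360*√21378)*(1/52) = -171367680/13 - 3840*√21378/13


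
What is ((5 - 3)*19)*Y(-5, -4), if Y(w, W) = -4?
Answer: -152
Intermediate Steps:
((5 - 3)*19)*Y(-5, -4) = ((5 - 3)*19)*(-4) = (2*19)*(-4) = 38*(-4) = -152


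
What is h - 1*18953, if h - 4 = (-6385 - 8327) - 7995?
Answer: -41656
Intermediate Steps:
h = -22703 (h = 4 + ((-6385 - 8327) - 7995) = 4 + (-14712 - 7995) = 4 - 22707 = -22703)
h - 1*18953 = -22703 - 1*18953 = -22703 - 18953 = -41656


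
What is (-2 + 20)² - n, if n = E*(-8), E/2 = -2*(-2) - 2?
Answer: 356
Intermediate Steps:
E = 4 (E = 2*(-2*(-2) - 2) = 2*(4 - 2) = 2*2 = 4)
n = -32 (n = 4*(-8) = -32)
(-2 + 20)² - n = (-2 + 20)² - 1*(-32) = 18² + 32 = 324 + 32 = 356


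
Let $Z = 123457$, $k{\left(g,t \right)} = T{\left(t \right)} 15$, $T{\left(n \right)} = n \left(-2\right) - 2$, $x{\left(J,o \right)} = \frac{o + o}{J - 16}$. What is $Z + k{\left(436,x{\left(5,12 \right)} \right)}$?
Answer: $\frac{1358417}{11} \approx 1.2349 \cdot 10^{5}$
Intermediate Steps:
$x{\left(J,o \right)} = \frac{2 o}{-16 + J}$
$T{\left(n \right)} = -2 - 2 n$ ($T{\left(n \right)} = - 2 n - 2 = -2 - 2 n$)
$k{\left(g,t \right)} = -30 - 30 t$ ($k{\left(g,t \right)} = \left(-2 - 2 t\right) 15 = -30 - 30 t$)
$Z + k{\left(436,x{\left(5,12 \right)} \right)} = 123457 - \left(30 + 30 \cdot 2 \cdot 12 \frac{1}{-16 + 5}\right) = 123457 - \left(30 + 30 \cdot 2 \cdot 12 \frac{1}{-11}\right) = 123457 - \left(30 + 30 \cdot 2 \cdot 12 \left(- \frac{1}{11}\right)\right) = 123457 - - \frac{390}{11} = 123457 + \left(-30 + \frac{720}{11}\right) = 123457 + \frac{390}{11} = \frac{1358417}{11}$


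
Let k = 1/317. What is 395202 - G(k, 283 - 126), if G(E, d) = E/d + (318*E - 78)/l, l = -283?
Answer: 5566268927315/14084627 ≈ 3.9520e+5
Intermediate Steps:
k = 1/317 ≈ 0.0031546
G(E, d) = 78/283 - 318*E/283 + E/d (G(E, d) = E/d + (318*E - 78)/(-283) = E/d + (-78 + 318*E)*(-1/283) = E/d + (78/283 - 318*E/283) = 78/283 - 318*E/283 + E/d)
395202 - G(k, 283 - 126) = 395202 - (78/283 - 318/283*1/317 + 1/(317*(283 - 126))) = 395202 - (78/283 - 318/89711 + (1/317)/157) = 395202 - (78/283 - 318/89711 + (1/317)*(1/157)) = 395202 - (78/283 - 318/89711 + 1/49769) = 395202 - 1*3832339/14084627 = 395202 - 3832339/14084627 = 5566268927315/14084627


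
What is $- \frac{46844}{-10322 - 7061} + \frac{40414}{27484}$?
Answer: $\frac{994988529}{238877186} \approx 4.1653$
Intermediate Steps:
$- \frac{46844}{-10322 - 7061} + \frac{40414}{27484} = - \frac{46844}{-17383} + 40414 \cdot \frac{1}{27484} = \left(-46844\right) \left(- \frac{1}{17383}\right) + \frac{20207}{13742} = \frac{46844}{17383} + \frac{20207}{13742} = \frac{994988529}{238877186}$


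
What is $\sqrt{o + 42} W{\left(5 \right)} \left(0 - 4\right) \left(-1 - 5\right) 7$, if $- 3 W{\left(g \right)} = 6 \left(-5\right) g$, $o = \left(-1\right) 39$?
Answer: $8400 \sqrt{3} \approx 14549.0$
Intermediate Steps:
$o = -39$
$W{\left(g \right)} = 10 g$ ($W{\left(g \right)} = - \frac{6 \left(-5\right) g}{3} = - \frac{\left(-30\right) g}{3} = 10 g$)
$\sqrt{o + 42} W{\left(5 \right)} \left(0 - 4\right) \left(-1 - 5\right) 7 = \sqrt{-39 + 42} \cdot 10 \cdot 5 \left(0 - 4\right) \left(-1 - 5\right) 7 = \sqrt{3} \cdot 50 \left(\left(-4\right) \left(-6\right)\right) 7 = \sqrt{3} \cdot 50 \cdot 24 \cdot 7 = \sqrt{3} \cdot 1200 \cdot 7 = \sqrt{3} \cdot 8400 = 8400 \sqrt{3}$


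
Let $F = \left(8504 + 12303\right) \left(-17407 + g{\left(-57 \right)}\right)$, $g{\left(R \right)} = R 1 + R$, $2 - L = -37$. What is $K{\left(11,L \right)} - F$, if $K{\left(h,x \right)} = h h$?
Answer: $364559568$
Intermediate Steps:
$L = 39$ ($L = 2 - -37 = 2 + 37 = 39$)
$g{\left(R \right)} = 2 R$ ($g{\left(R \right)} = R + R = 2 R$)
$K{\left(h,x \right)} = h^{2}$
$F = -364559447$ ($F = \left(8504 + 12303\right) \left(-17407 + 2 \left(-57\right)\right) = 20807 \left(-17407 - 114\right) = 20807 \left(-17521\right) = -364559447$)
$K{\left(11,L \right)} - F = 11^{2} - -364559447 = 121 + 364559447 = 364559568$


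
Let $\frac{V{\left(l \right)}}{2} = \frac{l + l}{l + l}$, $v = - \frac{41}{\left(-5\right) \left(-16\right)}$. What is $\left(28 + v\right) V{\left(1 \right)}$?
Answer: $\frac{2199}{40} \approx 54.975$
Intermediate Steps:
$v = - \frac{41}{80} \approx -0.5125$
$V{\left(l \right)} = 2$ ($V{\left(l \right)} = 2 \frac{l + l}{l + l} = 2 \frac{2 l}{2 l} = 2 \cdot 2 l \frac{1}{2 l} = 2 \cdot 1 = 2$)
$\left(28 + v\right) V{\left(1 \right)} = \left(28 - \frac{41}{80}\right) 2 = \frac{2199}{80} \cdot 2 = \frac{2199}{40}$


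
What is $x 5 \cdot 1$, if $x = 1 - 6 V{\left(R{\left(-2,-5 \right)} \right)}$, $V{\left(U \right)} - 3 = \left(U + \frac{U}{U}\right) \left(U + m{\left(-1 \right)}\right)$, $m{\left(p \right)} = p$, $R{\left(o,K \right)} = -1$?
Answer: $-85$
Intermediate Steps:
$V{\left(U \right)} = 3 + \left(1 + U\right) \left(-1 + U\right)$ ($V{\left(U \right)} = 3 + \left(U + \frac{U}{U}\right) \left(U - 1\right) = 3 + \left(U + 1\right) \left(-1 + U\right) = 3 + \left(1 + U\right) \left(-1 + U\right)$)
$x = -17$ ($x = 1 - 6 \left(2 + \left(-1\right)^{2}\right) = 1 - 6 \left(2 + 1\right) = 1 - 18 = -17$)
$x 5 \cdot 1 = - 17 \cdot 5 \cdot 1 = \left(-17\right) 5 = -85$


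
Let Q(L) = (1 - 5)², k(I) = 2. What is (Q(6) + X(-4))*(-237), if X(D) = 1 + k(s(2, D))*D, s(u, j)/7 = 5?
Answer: -2133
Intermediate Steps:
s(u, j) = 35 (s(u, j) = 7*5 = 35)
Q(L) = 16 (Q(L) = (-4)² = 16)
X(D) = 1 + 2*D
(Q(6) + X(-4))*(-237) = (16 + (1 + 2*(-4)))*(-237) = (16 + (1 - 8))*(-237) = (16 - 7)*(-237) = 9*(-237) = -2133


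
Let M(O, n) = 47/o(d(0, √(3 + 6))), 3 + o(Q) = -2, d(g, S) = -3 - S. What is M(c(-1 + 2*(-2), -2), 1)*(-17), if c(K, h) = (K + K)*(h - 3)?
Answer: 799/5 ≈ 159.80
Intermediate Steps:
c(K, h) = 2*K*(-3 + h) (c(K, h) = (2*K)*(-3 + h) = 2*K*(-3 + h))
o(Q) = -5 (o(Q) = -3 - 2 = -5)
M(O, n) = -47/5 (M(O, n) = 47/(-5) = 47*(-⅕) = -47/5)
M(c(-1 + 2*(-2), -2), 1)*(-17) = -47/5*(-17) = 799/5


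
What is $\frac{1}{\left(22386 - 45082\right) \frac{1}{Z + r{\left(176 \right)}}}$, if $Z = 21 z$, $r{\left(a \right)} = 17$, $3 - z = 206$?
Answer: $\frac{2123}{11348} \approx 0.18708$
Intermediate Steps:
$z = -203$ ($z = 3 - 206 = -203$)
$Z = -4263$ ($Z = 21 \left(-203\right) = -4263$)
$\frac{1}{\left(22386 - 45082\right) \frac{1}{Z + r{\left(176 \right)}}} = \frac{1}{\left(22386 - 45082\right) \frac{1}{-4263 + 17}} = \frac{1}{\left(-22696\right) \frac{1}{-4246}} = \frac{1}{\left(-22696\right) \left(- \frac{1}{4246}\right)} = \frac{1}{\frac{11348}{2123}} = \frac{2123}{11348}$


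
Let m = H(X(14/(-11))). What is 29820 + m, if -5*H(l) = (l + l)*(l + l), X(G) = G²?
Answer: 2182819436/73205 ≈ 29818.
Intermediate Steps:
H(l) = -4*l²/5 (H(l) = -(l + l)*(l + l)/5 = -2*l*2*l/5 = -4*l²/5)
m = -153664/73205 (m = -4*((14/(-11))²)²/5 = -4*((14*(-1/11))²)²/5 = -4*((-14/11)²)²/5 = -4*(196/121)²/5 = -⅘*38416/14641 = -153664/73205 ≈ -2.0991)
29820 + m = 29820 - 153664/73205 = 2182819436/73205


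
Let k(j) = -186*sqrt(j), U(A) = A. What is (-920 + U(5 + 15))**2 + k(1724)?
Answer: 810000 - 372*sqrt(431) ≈ 8.0228e+5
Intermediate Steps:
(-920 + U(5 + 15))**2 + k(1724) = (-920 + (5 + 15))**2 - 372*sqrt(431) = (-920 + 20)**2 - 372*sqrt(431) = (-900)**2 - 372*sqrt(431) = 810000 - 372*sqrt(431)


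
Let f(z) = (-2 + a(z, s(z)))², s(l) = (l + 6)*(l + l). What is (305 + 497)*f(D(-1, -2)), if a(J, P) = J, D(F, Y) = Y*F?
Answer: 0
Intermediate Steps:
D(F, Y) = F*Y
s(l) = 2*l*(6 + l) (s(l) = (6 + l)*(2*l) = 2*l*(6 + l))
f(z) = (-2 + z)²
(305 + 497)*f(D(-1, -2)) = (305 + 497)*(-2 - 1*(-2))² = 802*(-2 + 2)² = 802*0² = 802*0 = 0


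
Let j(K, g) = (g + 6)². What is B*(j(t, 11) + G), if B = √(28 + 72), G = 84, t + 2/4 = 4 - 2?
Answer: 3730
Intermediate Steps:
t = 3/2 (t = -½ + (4 - 2) = -½ + 2 = 3/2 ≈ 1.5000)
j(K, g) = (6 + g)²
B = 10 (B = √100 = 10)
B*(j(t, 11) + G) = 10*((6 + 11)² + 84) = 10*(17² + 84) = 10*(289 + 84) = 10*373 = 3730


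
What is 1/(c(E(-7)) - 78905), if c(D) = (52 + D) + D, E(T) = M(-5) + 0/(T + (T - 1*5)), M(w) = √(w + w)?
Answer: -78853/6217795649 - 2*I*√10/6217795649 ≈ -1.2682e-5 - 1.0172e-9*I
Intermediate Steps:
M(w) = √2*√w (M(w) = √(2*w) = √2*√w)
E(T) = I*√10 (E(T) = √2*√(-5) + 0/(T + (T - 1*5)) = √2*(I*√5) + 0/(T + (T - 5)) = I*√10 + 0/(T + (-5 + T)) = I*√10 + 0/(-5 + 2*T) = I*√10 + 0 = I*√10)
c(D) = 52 + 2*D
1/(c(E(-7)) - 78905) = 1/((52 + 2*(I*√10)) - 78905) = 1/((52 + 2*I*√10) - 78905) = 1/(-78853 + 2*I*√10)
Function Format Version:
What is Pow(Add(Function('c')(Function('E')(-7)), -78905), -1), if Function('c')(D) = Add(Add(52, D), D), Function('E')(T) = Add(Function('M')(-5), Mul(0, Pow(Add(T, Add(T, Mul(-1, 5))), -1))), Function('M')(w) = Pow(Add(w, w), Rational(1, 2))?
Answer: Add(Rational(-78853, 6217795649), Mul(Rational(-2, 6217795649), I, Pow(10, Rational(1, 2)))) ≈ Add(-1.2682e-5, Mul(-1.0172e-9, I))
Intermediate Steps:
Function('M')(w) = Mul(Pow(2, Rational(1, 2)), Pow(w, Rational(1, 2))) (Function('M')(w) = Pow(Mul(2, w), Rational(1, 2)) = Mul(Pow(2, Rational(1, 2)), Pow(w, Rational(1, 2))))
Function('E')(T) = Mul(I, Pow(10, Rational(1, 2))) (Function('E')(T) = Add(Mul(Pow(2, Rational(1, 2)), Pow(-5, Rational(1, 2))), Mul(0, Pow(Add(T, Add(T, Mul(-1, 5))), -1))) = Add(Mul(Pow(2, Rational(1, 2)), Mul(I, Pow(5, Rational(1, 2)))), Mul(0, Pow(Add(T, Add(T, -5)), -1))) = Add(Mul(I, Pow(10, Rational(1, 2))), Mul(0, Pow(Add(T, Add(-5, T)), -1))) = Add(Mul(I, Pow(10, Rational(1, 2))), Mul(0, Pow(Add(-5, Mul(2, T)), -1))) = Add(Mul(I, Pow(10, Rational(1, 2))), 0) = Mul(I, Pow(10, Rational(1, 2))))
Function('c')(D) = Add(52, Mul(2, D))
Pow(Add(Function('c')(Function('E')(-7)), -78905), -1) = Pow(Add(Add(52, Mul(2, Mul(I, Pow(10, Rational(1, 2))))), -78905), -1) = Pow(Add(Add(52, Mul(2, I, Pow(10, Rational(1, 2)))), -78905), -1) = Pow(Add(-78853, Mul(2, I, Pow(10, Rational(1, 2)))), -1)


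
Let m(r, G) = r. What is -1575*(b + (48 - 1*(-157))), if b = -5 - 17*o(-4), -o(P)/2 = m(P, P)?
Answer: -100800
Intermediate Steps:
o(P) = -2*P
b = -141 (b = -5 - (-34)*(-4) = -5 - 17*8 = -5 - 136 = -141)
-1575*(b + (48 - 1*(-157))) = -1575*(-141 + (48 - 1*(-157))) = -1575*(-141 + (48 + 157)) = -1575*(-141 + 205) = -1575*64 = -100800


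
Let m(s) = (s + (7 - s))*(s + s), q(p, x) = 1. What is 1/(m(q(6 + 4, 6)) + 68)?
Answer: 1/82 ≈ 0.012195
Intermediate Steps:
m(s) = 14*s (m(s) = 7*(2*s) = 14*s)
1/(m(q(6 + 4, 6)) + 68) = 1/(14*1 + 68) = 1/(14 + 68) = 1/82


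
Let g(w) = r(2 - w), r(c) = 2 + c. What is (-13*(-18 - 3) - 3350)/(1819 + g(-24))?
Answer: -3077/1847 ≈ -1.6659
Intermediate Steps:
g(w) = 4 - w (g(w) = 2 + (2 - w) = 4 - w)
(-13*(-18 - 3) - 3350)/(1819 + g(-24)) = (-13*(-18 - 3) - 3350)/(1819 + (4 - 1*(-24))) = (-13*(-21) - 3350)/(1819 + (4 + 24)) = (273 - 3350)/(1819 + 28) = -3077/1847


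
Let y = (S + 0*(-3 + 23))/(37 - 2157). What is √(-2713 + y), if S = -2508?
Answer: I*√761749390/530 ≈ 52.075*I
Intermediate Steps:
y = 627/530 (y = (-2508 + 0*(-3 + 23))/(37 - 2157) = (-2508 + 0*20)/(-2120) = (-2508 + 0)*(-1/2120) = -2508*(-1/2120) = 627/530 ≈ 1.1830)
√(-2713 + y) = √(-2713 + 627/530) = √(-1437263/530) = I*√761749390/530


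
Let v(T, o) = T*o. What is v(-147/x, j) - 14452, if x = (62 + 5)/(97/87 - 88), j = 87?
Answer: 142889/67 ≈ 2132.7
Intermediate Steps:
x = -5829/7559 (x = 67/(97*(1/87) - 88) = 67/(97/87 - 88) = 67/(-7559/87) = 67*(-87/7559) = -5829/7559 ≈ -0.77113)
v(-147/x, j) - 14452 = -147/(-5829/7559)*87 - 14452 = -147*(-7559/5829)*87 - 14452 = (370391/1943)*87 - 14452 = 1111173/67 - 14452 = 142889/67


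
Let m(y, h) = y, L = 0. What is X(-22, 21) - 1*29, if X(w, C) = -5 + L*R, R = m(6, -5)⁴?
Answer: -34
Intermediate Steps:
R = 1296 (R = 6⁴ = 1296)
X(w, C) = -5 (X(w, C) = -5 + 0*1296 = -5 + 0 = -5)
X(-22, 21) - 1*29 = -5 - 1*29 = -5 - 29 = -34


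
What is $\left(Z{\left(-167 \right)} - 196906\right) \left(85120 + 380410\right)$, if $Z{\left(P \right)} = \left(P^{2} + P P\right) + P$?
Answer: $-65777061350$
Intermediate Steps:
$Z{\left(P \right)} = P + 2 P^{2}$ ($Z{\left(P \right)} = \left(P^{2} + P^{2}\right) + P = 2 P^{2} + P = P + 2 P^{2}$)
$\left(Z{\left(-167 \right)} - 196906\right) \left(85120 + 380410\right) = \left(- 167 \left(1 + 2 \left(-167\right)\right) - 196906\right) \left(85120 + 380410\right) = \left(- 167 \left(1 - 334\right) - 196906\right) 465530 = \left(\left(-167\right) \left(-333\right) - 196906\right) 465530 = \left(55611 - 196906\right) 465530 = \left(-141295\right) 465530 = -65777061350$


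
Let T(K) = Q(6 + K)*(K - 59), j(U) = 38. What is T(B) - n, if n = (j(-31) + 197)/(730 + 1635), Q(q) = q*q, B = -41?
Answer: -57942547/473 ≈ -1.2250e+5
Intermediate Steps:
Q(q) = q²
T(K) = (6 + K)²*(-59 + K) (T(K) = (6 + K)²*(K - 59) = (6 + K)²*(-59 + K))
n = 47/473 (n = (38 + 197)/(730 + 1635) = 235/2365 = 235*(1/2365) = 47/473 ≈ 0.099366)
T(B) - n = (6 - 41)²*(-59 - 41) - 1*47/473 = (-35)²*(-100) - 47/473 = 1225*(-100) - 47/473 = -122500 - 47/473 = -57942547/473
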